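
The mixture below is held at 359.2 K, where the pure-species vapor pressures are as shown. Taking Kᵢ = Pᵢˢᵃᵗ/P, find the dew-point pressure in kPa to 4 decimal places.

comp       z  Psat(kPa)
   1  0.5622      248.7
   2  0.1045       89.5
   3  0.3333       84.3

Pdew = 135.4667 kPa

At the dew point ψ → 1, so Σzᵢ/Kᵢ = 1 with Kᵢ = Pᵢˢᵃᵗ/P ⇒ 1/P = Σzᵢ/Pᵢˢᵃᵗ.
1/P = 0.5622/248.7 + 0.1045/89.5 + 0.3333/84.3 = 0.0073819 ⇒ P = 135.4667 kPa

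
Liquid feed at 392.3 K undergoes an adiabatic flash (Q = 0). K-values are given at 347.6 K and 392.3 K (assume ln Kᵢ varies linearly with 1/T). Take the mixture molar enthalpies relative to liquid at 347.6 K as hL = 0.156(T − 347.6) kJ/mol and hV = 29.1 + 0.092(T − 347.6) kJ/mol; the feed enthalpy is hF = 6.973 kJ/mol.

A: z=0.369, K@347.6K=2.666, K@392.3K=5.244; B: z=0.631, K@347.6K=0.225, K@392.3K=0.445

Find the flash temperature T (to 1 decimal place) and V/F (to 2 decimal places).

Adiabatic flash: solve Rachford–Rice at each trial T, then check hF = ψ·hV(T) + (1−ψ)·hL(T).
  T = 347.6 K: K = (2.666, 0.225), RR gives ψ = 0.097, H_out = 2.834 kJ/mol
  T = 392.3 K: K = (5.244, 0.445), RR gives ψ = 0.516, H_out = 20.517 kJ/mol
  T = 370.0 K: K = (3.819, 0.323), RR gives ψ = 0.321, H_out = 12.387 kJ/mol
  T = 358.8 K: K = (3.209, 0.271), RR gives ψ = 0.221, H_out = 8.010 kJ/mol
  T = 353.2 K: K = (2.929, 0.247), RR gives ψ = 0.163, H_out = 5.565 kJ/mol
  T = 356.0 K: K = (3.067, 0.259), RR gives ψ = 0.193, H_out = 6.817 kJ/mol
  T = 357.4 K: K = (3.137, 0.265), RR gives ψ = 0.207, H_out = 7.420 kJ/mol
Linear interpolation between T = 356.0 (H_out = 6.817) and T = 357.4 (H_out = 7.420) on hF = 6.973 gives T ≈ 356.4 K, at which ψ = 0.20.

T = 356.4 K, V/F = 0.20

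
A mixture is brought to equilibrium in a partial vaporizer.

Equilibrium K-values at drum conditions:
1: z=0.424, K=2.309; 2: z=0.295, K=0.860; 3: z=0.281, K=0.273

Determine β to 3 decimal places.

β = 0.453

Let β = V/F and solve Σ zᵢ(Kᵢ−1)/(1+β(Kᵢ−1)) = 0.
Check two-phase: ΣzᵢKᵢ = 1.309 > 1 and Σzᵢ/Kᵢ = 1.556 > 1, so g(0) = 0.309 > 0 and g(1) = -0.556 < 0.
Newton iteration, β⁰ = 0.5:
  β = 0.500: g = -0.0299, g' = -0.639 → β = 0.453
Converged at β = 0.453.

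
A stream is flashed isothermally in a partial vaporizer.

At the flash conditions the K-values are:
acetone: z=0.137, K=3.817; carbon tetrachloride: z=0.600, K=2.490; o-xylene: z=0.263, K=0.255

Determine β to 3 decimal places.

β = 0.831

Newton iteration, β⁰ = 0.66:
  β = 0.660: g = 0.2002, g' = -1.037 → β = 0.853
  β = 0.853: g = -0.0307, g' = -1.451 → β = 0.832
  β = 0.832: g = -0.0009, g' = -1.373 → β = 0.831
Converged at β = 0.831.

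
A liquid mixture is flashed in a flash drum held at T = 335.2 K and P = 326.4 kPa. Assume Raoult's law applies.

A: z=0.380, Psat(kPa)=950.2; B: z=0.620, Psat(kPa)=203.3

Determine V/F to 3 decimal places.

V/F = 0.683

Raoult's law: Kᵢ = Pᵢˢᵃᵗ/P = Pᵢˢᵃᵗ/326.4.
  K_A = 950.2/326.4 = 2.91115, K_B = 203.3/326.4 = 0.62286
Material balance + equilibrium reduce to Σ zᵢ(Kᵢ−1)/(1+V/F(Kᵢ−1)) = 0.
Feasibility: ΣzᵢKᵢ = 1.492, Σzᵢ/Kᵢ = 1.126 — both > 1, two phases present.
Binary case is linear: z₁(K₁−1)(1+V/F(K₂−1)) + z₂(K₂−1)(1+V/F(K₁−1)) = 0
⇒ V/F = [z₁(K₁−1)+z₂(K₂−1)] / [−(K₁−1)(K₂−1)] = 0.4924/0.7208 = 0.683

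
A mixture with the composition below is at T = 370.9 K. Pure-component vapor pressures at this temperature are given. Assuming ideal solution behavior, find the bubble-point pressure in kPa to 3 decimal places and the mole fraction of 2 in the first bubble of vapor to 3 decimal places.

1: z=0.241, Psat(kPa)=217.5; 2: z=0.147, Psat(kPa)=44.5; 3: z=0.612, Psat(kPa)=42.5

At the bubble point ψ → 0, so ΣzᵢKᵢ = 1 with Kᵢ = Pᵢˢᵃᵗ/P ⇒ P = ΣzᵢPᵢˢᵃᵗ.
P = 0.241·217.5 + 0.147·44.5 + 0.612·42.5 = 84.969 kPa
yᵢ = zᵢPᵢˢᵃᵗ/P ⇒ y_2 = 0.147·44.5/84.969 = 0.077

Pbub = 84.969 kPa, y_2 = 0.077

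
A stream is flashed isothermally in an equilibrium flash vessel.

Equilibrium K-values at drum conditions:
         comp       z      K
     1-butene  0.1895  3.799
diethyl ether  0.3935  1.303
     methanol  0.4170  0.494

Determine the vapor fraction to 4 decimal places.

Rachford–Rice: g(ψ) = Σ zᵢ(Kᵢ−1)/(1+ψ(Kᵢ−1)) = 0.
g(0) = ΣzᵢKᵢ − 1 = 0.4386 and g(1) = 1 − Σzᵢ/Kᵢ = -0.1960, so a root lies in (0, 1).
Iterate (Newton) starting at ψ = 0.69:
  ψ = 0.6900: g = -0.04463, g' = -0.4495 → ψ = 0.5907
  ψ = 0.5907: g = 0.00007, g' = -0.4541 → ψ = 0.5909
Converged at ψ = 0.5909.

ψ = 0.5909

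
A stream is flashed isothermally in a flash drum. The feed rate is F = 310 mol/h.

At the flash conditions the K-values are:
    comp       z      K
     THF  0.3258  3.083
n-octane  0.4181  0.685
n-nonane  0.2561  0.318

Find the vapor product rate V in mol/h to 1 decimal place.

V = 114.9 mol/h

Rachford–Rice: g(ψ) = Σ zᵢ(Kᵢ−1)/(1+ψ(Kᵢ−1)) = 0.
Check two-phase: ΣzᵢKᵢ = 1.3723 > 1 and Σzᵢ/Kᵢ = 1.5214 > 1, so g(0) = 0.3723 > 0 and g(1) = -0.5214 < 0.
Newton–Raphson from ψ = 0.49:
  ψ = 0.4900: g = -0.08221, g' = -0.6729 → ψ = 0.3678
  ψ = 0.3678: g = 0.00213, g' = -0.7185 → ψ = 0.3708
Converged at ψ = 0.3708.
Then V = ψ·F = 0.3708·310 = 114.9 mol/h and L = F − V = 195.1 mol/h.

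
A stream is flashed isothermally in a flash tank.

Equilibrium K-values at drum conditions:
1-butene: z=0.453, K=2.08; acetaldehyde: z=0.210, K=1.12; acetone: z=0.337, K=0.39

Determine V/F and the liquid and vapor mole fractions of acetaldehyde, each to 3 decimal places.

Rachford–Rice: g(V/F) = Σ zᵢ(Kᵢ−1)/(1+V/F(Kᵢ−1)) = 0.
Check two-phase: ΣzᵢKᵢ = 1.309 > 1 and Σzᵢ/Kᵢ = 1.269 > 1, so g(0) = 0.309 > 0 and g(1) = -0.269 < 0.
Iterate (Newton) starting at V/F = 0.5:
  V/F = 0.500: g = 0.0457, g' = -0.485 → V/F = 0.594
  V/F = 0.594: g = -0.0009, g' = -0.507 → V/F = 0.592
Converged at V/F = 0.592.
Compositions from xᵢ = zᵢ/(1+V/F(Kᵢ−1)), yᵢ = Kᵢxᵢ:
  1-butene: x = 0.276, y = 0.575
  acetaldehyde: x = 0.196, y = 0.220
  acetone: x = 0.528, y = 0.206

V/F = 0.592, x_acetaldehyde = 0.196, y_acetaldehyde = 0.220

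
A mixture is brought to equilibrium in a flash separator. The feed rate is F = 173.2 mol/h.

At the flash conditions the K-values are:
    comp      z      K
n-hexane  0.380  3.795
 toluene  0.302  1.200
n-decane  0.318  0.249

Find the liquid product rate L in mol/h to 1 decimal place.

Rachford–Rice: g(β) = Σ zᵢ(Kᵢ−1)/(1+β(Kᵢ−1)) = 0.
Feasibility: ΣzᵢKᵢ = 1.884, Σzᵢ/Kᵢ = 1.629 — both > 1, two phases present.
Iterate (Newton) starting at β = 0.68:
  β = 0.680: g = -0.0687, g' = -1.111 → β = 0.618
  β = 0.618: g = -0.0026, g' = -1.033 → β = 0.616
Converged at β = 0.616.
Then V = β·F = 0.6156·173.2 = 106.6 mol/h and L = F − V = 66.6 mol/h.

L = 66.6 mol/h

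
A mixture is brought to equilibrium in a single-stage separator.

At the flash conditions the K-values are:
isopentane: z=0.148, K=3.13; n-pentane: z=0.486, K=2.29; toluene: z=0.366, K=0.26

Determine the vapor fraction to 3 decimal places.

Rachford–Rice: g(ψ) = Σ zᵢ(Kᵢ−1)/(1+ψ(Kᵢ−1)) = 0.
Check two-phase: ΣzᵢKᵢ = 1.671 > 1 and Σzᵢ/Kᵢ = 1.667 > 1, so g(0) = 0.671 > 0 and g(1) = -0.667 < 0.
Newton–Raphson from ψ = 0.5:
  ψ = 0.500: g = 0.1039, g' = -0.961 → ψ = 0.608
  ψ = 0.608: g = -0.0037, g' = -1.044 → ψ = 0.605
Converged at ψ = 0.604.

ψ = 0.604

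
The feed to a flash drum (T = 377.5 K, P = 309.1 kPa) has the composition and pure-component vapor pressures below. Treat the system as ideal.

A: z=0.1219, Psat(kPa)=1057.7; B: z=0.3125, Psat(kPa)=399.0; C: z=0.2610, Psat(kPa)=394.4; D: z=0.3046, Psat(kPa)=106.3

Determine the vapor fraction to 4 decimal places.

Raoult's law: Kᵢ = Pᵢˢᵃᵗ/P = Pᵢˢᵃᵗ/309.1.
  K_A = 1057.7/309.1 = 3.421870, K_B = 399.0/309.1 = 1.290844, K_C = 394.4/309.1 = 1.275962, K_D = 106.3/309.1 = 0.343902
Material balance + equilibrium reduce to Σ zᵢ(Kᵢ−1)/(1+ψ(Kᵢ−1)) = 0.
g(0) = ΣzᵢKᵢ − 1 = 0.2583 and g(1) = 1 − Σzᵢ/Kᵢ = -0.3680, so a root lies in (0, 1).
Newton–Raphson from ψ = 0.47:
  ψ = 0.4700: g = -0.00717, g' = -0.4665 → ψ = 0.4546
Converged at ψ = 0.4546.

ψ = 0.4546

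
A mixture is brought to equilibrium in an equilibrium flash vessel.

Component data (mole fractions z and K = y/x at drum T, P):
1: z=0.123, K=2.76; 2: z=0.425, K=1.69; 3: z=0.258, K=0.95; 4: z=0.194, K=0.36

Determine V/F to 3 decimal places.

V/F = 0.822

Rachford–Rice: g(V/F) = Σ zᵢ(Kᵢ−1)/(1+V/F(Kᵢ−1)) = 0.
g(0) = ΣzᵢKᵢ − 1 = 0.373 and g(1) = 1 − Σzᵢ/Kᵢ = -0.107, so a root lies in (0, 1).
Iterate (Newton) starting at V/F = 0.41:
  V/F = 0.410: g = 0.1728, g' = -0.398 → V/F = 0.844
  V/F = 0.844: g = -0.0111, g' = -0.519 → V/F = 0.823
  V/F = 0.823: g = -0.0002, g' = -0.501 → V/F = 0.822
Converged at V/F = 0.822.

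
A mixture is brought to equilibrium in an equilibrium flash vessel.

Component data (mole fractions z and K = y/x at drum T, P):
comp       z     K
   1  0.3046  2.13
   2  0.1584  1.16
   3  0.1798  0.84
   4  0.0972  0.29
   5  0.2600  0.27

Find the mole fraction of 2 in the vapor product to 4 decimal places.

y_2 = 0.1795

Material balance + equilibrium reduce to Σ zᵢ(Kᵢ−1)/(1+β(Kᵢ−1)) = 0.
Feasibility: ΣzᵢKᵢ = 1.0820, Σzᵢ/Kᵢ = 1.7917 — both > 1, two phases present.
Iterate (Newton) starting at β = 0.51:
  β = 0.5100: g = -0.20009, g' = -0.6375 → β = 0.1961
  β = 0.1961: g = -0.02507, g' = -0.5242 → β = 0.1483
  β = 0.1483: g = 0.00010, g' = -0.5295 → β = 0.1485
Converged at β = 0.1485.
Compositions from xᵢ = zᵢ/(1+β(Kᵢ−1)), yᵢ = Kᵢxᵢ:
  1: x = 0.2608, y = 0.5556
  2: x = 0.1547, y = 0.1795
  3: x = 0.1842, y = 0.1547
  4: x = 0.1087, y = 0.0315
  5: x = 0.2916, y = 0.0787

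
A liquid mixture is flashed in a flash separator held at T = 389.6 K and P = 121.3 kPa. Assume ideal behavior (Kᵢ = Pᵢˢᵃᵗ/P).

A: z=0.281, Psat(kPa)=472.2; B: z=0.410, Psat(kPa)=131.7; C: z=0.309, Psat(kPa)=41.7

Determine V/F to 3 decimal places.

Raoult's law: Kᵢ = Pᵢˢᵃᵗ/P = Pᵢˢᵃᵗ/121.3.
  K_A = 472.2/121.3 = 3.89283, K_B = 131.7/121.3 = 1.08574, K_C = 41.7/121.3 = 0.34378
Material balance + equilibrium reduce to Σ zᵢ(Kᵢ−1)/(1+V/F(Kᵢ−1)) = 0.
Feasibility: ΣzᵢKᵢ = 1.645, Σzᵢ/Kᵢ = 1.349 — both > 1, two phases present.
Newton iteration, V/F⁰ = 0.64:
  V/F = 0.640: g = -0.0312, g' = -0.687 → V/F = 0.595
  V/F = 0.595: g = -0.0002, g' = -0.678 → V/F = 0.594
Converged at V/F = 0.594.

V/F = 0.594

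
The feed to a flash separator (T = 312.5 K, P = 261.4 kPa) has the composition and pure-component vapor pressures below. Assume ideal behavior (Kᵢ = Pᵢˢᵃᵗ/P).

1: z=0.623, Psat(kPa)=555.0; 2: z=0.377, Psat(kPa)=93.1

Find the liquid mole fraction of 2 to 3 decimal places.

x_2 = 0.636

Raoult's law: Kᵢ = Pᵢˢᵃᵗ/P = Pᵢˢᵃᵗ/261.4.
  K_1 = 555.0/261.4 = 2.12318, K_2 = 93.1/261.4 = 0.35616
Rachford–Rice: g(V/F) = Σ zᵢ(Kᵢ−1)/(1+V/F(Kᵢ−1)) = 0.
g(0) = ΣzᵢKᵢ − 1 = 0.457 and g(1) = 1 − Σzᵢ/Kᵢ = -0.352, so a root lies in (0, 1).
Newton–Raphson from V/F = 0.47:
  V/F = 0.470: g = 0.1099, g' = -0.658 → V/F = 0.637
  V/F = 0.637: g = -0.0036, g' = -0.716 → V/F = 0.632
Converged at V/F = 0.632.
Compositions from xᵢ = zᵢ/(1+V/F(Kᵢ−1)), yᵢ = Kᵢxᵢ:
  1: x = 0.364, y = 0.774
  2: x = 0.636, y = 0.226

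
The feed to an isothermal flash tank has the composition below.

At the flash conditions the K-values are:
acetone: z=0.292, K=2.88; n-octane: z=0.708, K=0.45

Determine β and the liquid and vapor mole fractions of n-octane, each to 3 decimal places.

β = 0.154, x_n-octane = 0.774, y_n-octane = 0.348

Newton–Raphson from β = 0.5:
  β = 0.500: g = -0.2541, g' = -0.682 → β = 0.127
  β = 0.127: g = 0.0243, g' = -0.920 → β = 0.154
Converged at β = 0.154.
Compositions from xᵢ = zᵢ/(1+β(Kᵢ−1)), yᵢ = Kᵢxᵢ:
  acetone: x = 0.226, y = 0.652
  n-octane: x = 0.774, y = 0.348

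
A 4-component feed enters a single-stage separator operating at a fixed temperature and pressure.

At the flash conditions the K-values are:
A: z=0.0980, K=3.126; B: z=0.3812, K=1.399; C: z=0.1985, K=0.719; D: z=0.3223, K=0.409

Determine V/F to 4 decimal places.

Material balance + equilibrium reduce to Σ zᵢ(Kᵢ−1)/(1+V/F(Kᵢ−1)) = 0.
Feasibility: ΣzᵢKᵢ = 1.1142, Σzᵢ/Kᵢ = 1.3679 — both > 1, two phases present.
Newton–Raphson from V/F = 0.41:
  V/F = 0.4100: g = -0.07240, g' = -0.3874 → V/F = 0.2231
  V/F = 0.2231: g = 0.00207, g' = -0.4222 → V/F = 0.2280
Converged at V/F = 0.2280.

V/F = 0.2280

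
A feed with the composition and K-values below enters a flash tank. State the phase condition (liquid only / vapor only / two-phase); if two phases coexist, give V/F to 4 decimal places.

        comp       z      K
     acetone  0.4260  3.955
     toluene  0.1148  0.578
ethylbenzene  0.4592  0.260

two-phase, V/F = 0.4275

ΣzᵢKᵢ = 1.8706; Σzᵢ/Kᵢ = 2.0725.
Both exceed 1, so a two-phase solution exists.
Material balance + equilibrium reduce to Σ zᵢ(Kᵢ−1)/(1+ψ(Kᵢ−1)) = 0.
Newton–Raphson from ψ = 0.5:
  ψ = 0.5000: g = -0.09267, g' = -1.2724 → ψ = 0.4272
  ψ = 0.4272: g = 0.00047, g' = -1.2949 → ψ = 0.4275
Converged at ψ = 0.4275.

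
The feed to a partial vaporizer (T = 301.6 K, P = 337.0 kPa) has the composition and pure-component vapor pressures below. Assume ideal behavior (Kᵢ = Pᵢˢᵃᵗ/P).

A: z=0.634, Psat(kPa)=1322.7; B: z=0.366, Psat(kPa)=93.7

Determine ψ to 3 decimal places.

Raoult's law: Kᵢ = Pᵢˢᵃᵗ/P = Pᵢˢᵃᵗ/337.0.
  K_A = 1322.7/337.0 = 3.92493, K_B = 93.7/337.0 = 0.27804
Binary case is linear: z₁(K₁−1)(1+ψ(K₂−1)) + z₂(K₂−1)(1+ψ(K₁−1)) = 0
⇒ ψ = [z₁(K₁−1)+z₂(K₂−1)] / [−(K₁−1)(K₂−1)] = 1.5902/2.1117 = 0.753

ψ = 0.753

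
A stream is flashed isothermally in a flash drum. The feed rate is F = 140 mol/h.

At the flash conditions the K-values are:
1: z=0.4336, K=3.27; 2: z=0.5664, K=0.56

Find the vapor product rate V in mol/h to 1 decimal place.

V = 103.0 mol/h

Rachford–Rice: g(V/F) = Σ zᵢ(Kᵢ−1)/(1+V/F(Kᵢ−1)) = 0.
Feasibility: ΣzᵢKᵢ = 1.7351, Σzᵢ/Kᵢ = 1.1440 — both > 1, two phases present.
Iterate (Newton) starting at V/F = 0.5:
  V/F = 0.5000: g = 0.14151, g' = -0.6704 → V/F = 0.7111
  V/F = 0.7111: g = 0.01382, g' = -0.5592 → V/F = 0.7358
  V/F = 0.7358: g = 0.00008, g' = -0.5531 → V/F = 0.7359
Converged at V/F = 0.7359.
Then V = V/F·F = 0.7359·140 = 103.0 mol/h and L = F − V = 37.0 mol/h.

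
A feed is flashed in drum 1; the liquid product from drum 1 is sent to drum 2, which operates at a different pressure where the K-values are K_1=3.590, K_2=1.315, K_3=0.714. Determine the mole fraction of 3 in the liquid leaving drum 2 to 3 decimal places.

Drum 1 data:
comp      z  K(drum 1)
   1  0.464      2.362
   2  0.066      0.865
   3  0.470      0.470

Drum 1:
Newton iteration, ψ₁⁰ = 0.53:
  ψ₁ = 0.530: g = 0.0110, g' = -0.547 → ψ₁ = 0.550
Converged at ψ₁ = 0.550.
Drum-1 compositions:
  1: x = 0.265, y = 0.627
  2: x = 0.071, y = 0.062
  3: x = 0.663, y = 0.312
Drum-2 feed = drum-1 liquid: z₂ = (0.2652, 0.0713, 0.6635).
Drum 2:
Newton iteration, ψ₂⁰ = 0.44:
  ψ₂ = 0.440: g = 0.1237, g' = -0.465 → ψ₂ = 0.706
  ψ₂ = 0.706: g = 0.0235, g' = -0.312 → ψ₂ = 0.781
  ψ₂ = 0.781: g = 0.0009, g' = -0.289 → ψ₂ = 0.784
Converged at ψ₂ = 0.784.
  1: x = 0.087, y = 0.314
  2: x = 0.057, y = 0.075
  3: x = 0.855, y = 0.611

x_3 (drum 2) = 0.855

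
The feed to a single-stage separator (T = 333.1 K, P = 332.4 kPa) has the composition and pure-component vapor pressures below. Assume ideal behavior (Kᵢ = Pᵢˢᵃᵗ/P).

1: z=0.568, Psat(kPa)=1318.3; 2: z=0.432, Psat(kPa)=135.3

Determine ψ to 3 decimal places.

Raoult's law: Kᵢ = Pᵢˢᵃᵗ/P = Pᵢˢᵃᵗ/332.4.
  K_1 = 1318.3/332.4 = 3.96600, K_2 = 135.3/332.4 = 0.40704
Material balance + equilibrium reduce to Σ zᵢ(Kᵢ−1)/(1+ψ(Kᵢ−1)) = 0.
g(0) = ΣzᵢKᵢ − 1 = 1.429 and g(1) = 1 − Σzᵢ/Kᵢ = -0.205, so a root lies in (0, 1).
Binary case is linear: z₁(K₁−1)(1+ψ(K₂−1)) + z₂(K₂−1)(1+ψ(K₁−1)) = 0
⇒ ψ = [z₁(K₁−1)+z₂(K₂−1)] / [−(K₁−1)(K₂−1)] = 1.4285/1.7587 = 0.812

ψ = 0.812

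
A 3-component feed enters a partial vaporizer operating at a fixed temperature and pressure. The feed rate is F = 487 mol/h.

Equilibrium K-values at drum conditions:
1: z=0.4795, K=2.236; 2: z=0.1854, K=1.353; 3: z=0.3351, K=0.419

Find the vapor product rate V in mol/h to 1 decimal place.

V = 377.4 mol/h

Material balance + equilibrium reduce to Σ zᵢ(Kᵢ−1)/(1+β(Kᵢ−1)) = 0.
Feasibility: ΣzᵢKᵢ = 1.4634, Σzᵢ/Kᵢ = 1.1512 — both > 1, two phases present.
Newton iteration, β⁰ = 0.57:
  β = 0.5700: g = 0.11109, g' = -0.5210 → β = 0.7832
  β = 0.7832: g = -0.00486, g' = -0.5842 → β = 0.7749
Converged at β = 0.7749.
Then V = β·F = 0.7749·487 = 377.4 mol/h and L = F − V = 109.6 mol/h.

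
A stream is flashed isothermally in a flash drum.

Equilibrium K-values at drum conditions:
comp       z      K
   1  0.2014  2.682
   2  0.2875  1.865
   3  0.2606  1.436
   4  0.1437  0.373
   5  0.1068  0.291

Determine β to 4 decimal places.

β = 0.8270

Newton iteration, β⁰ = 0.5:
  β = 0.5000: g = 0.20234, g' = -0.5551 → β = 0.8645
  β = 0.8645: g = -0.02957, g' = -0.8189 → β = 0.8284
  β = 0.8284: g = -0.00112, g' = -0.7591 → β = 0.8270
Converged at β = 0.8270.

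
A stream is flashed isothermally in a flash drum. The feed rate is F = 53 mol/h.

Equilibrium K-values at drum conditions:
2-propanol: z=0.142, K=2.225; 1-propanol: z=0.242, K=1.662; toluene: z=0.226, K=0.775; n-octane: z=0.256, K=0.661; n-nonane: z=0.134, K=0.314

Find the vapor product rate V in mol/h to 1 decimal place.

V = 15.0 mol/h

Rachford–Rice: g(β) = Σ zᵢ(Kᵢ−1)/(1+β(Kᵢ−1)) = 0.
Feasibility: ΣzᵢKᵢ = 1.105, Σzᵢ/Kᵢ = 1.315 — both > 1, two phases present.
Newton–Raphson from β = 0.6:
  β = 0.600: g = -0.1090, g' = -0.369 → β = 0.304
  β = 0.304: g = -0.0075, g' = -0.337 → β = 0.282
Converged at β = 0.282.
Then V = β·F = 0.2822·53 = 15.0 mol/h and L = F − V = 38.0 mol/h.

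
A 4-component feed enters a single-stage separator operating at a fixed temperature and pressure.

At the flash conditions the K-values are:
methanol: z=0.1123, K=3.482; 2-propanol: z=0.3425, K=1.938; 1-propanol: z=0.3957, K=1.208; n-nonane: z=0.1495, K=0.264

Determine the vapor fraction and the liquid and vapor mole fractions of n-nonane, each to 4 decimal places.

ψ = 0.9043, x_n-nonane = 0.4470, y_n-nonane = 0.1180

Let ψ = V/F and solve Σ zᵢ(Kᵢ−1)/(1+ψ(Kᵢ−1)) = 0.
Feasibility: ΣzᵢKᵢ = 1.5723, Σzᵢ/Kᵢ = 1.1028 — both > 1, two phases present.
Newton iteration, ψ⁰ = 0.5:
  ψ = 0.5000: g = 0.24352, g' = -0.4942 → ψ = 0.9928
  ψ = 0.9928: g = -0.09352, g' = -1.2667 → ψ = 0.9189
  ψ = 0.9189: g = -0.01337, g' = -0.9363 → ψ = 0.9047
  ψ = 0.9047: g = -0.00033, g' = -0.8912 → ψ = 0.9043
Converged at ψ = 0.9043.
Compositions from xᵢ = zᵢ/(1+ψ(Kᵢ−1)), yᵢ = Kᵢxᵢ:
  methanol: x = 0.0346, y = 0.1205
  2-propanol: x = 0.1853, y = 0.3591
  1-propanol: x = 0.3331, y = 0.4023
  n-nonane: x = 0.4470, y = 0.1180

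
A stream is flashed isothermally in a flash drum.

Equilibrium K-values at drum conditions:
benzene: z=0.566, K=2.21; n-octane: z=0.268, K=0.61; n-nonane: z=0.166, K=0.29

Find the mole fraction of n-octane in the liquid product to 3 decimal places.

x_n-octane = 0.366

Newton iteration, ψ⁰ = 0.41:
  ψ = 0.410: g = 0.1671, g' = -0.594 → ψ = 0.691
  ψ = 0.691: g = -0.0015, g' = -0.645 → ψ = 0.689
Converged at ψ = 0.689.
Compositions from xᵢ = zᵢ/(1+ψ(Kᵢ−1)), yᵢ = Kᵢxᵢ:
  benzene: x = 0.309, y = 0.682
  n-octane: x = 0.366, y = 0.224
  n-nonane: x = 0.325, y = 0.094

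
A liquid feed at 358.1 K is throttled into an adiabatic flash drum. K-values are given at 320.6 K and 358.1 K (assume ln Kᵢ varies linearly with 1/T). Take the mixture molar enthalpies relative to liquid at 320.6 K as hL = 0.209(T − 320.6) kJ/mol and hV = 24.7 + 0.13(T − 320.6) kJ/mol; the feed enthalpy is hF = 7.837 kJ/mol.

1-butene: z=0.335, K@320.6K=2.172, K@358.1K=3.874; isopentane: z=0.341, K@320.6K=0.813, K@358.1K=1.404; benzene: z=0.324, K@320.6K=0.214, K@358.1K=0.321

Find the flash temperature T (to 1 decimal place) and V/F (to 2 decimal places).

Adiabatic flash: solve Rachford–Rice at each trial T, then check hF = ψ·hV(T) + (1−ψ)·hL(T).
  T = 320.6 K: K = (2.172, 0.813, 0.214), RR gives ψ = 0.116, H_out = 2.875 kJ/mol
  T = 358.1 K: K = (3.874, 1.404, 0.321), RR gives ψ = 0.709, H_out = 23.245 kJ/mol
  T = 339.4 K: K = (2.950, 1.085, 0.265), RR gives ψ = 0.477, H_out = 14.998 kJ/mol
  T = 330.0 K: K = (2.542, 0.943, 0.239), RR gives ψ = 0.320, H_out = 9.640 kJ/mol
  T = 325.3 K: K = (2.353, 0.877, 0.226), RR gives ψ = 0.226, H_out = 6.479 kJ/mol
  T = 327.6 K: K = (2.444, 0.909, 0.232), RR gives ψ = 0.274, H_out = 8.074 kJ/mol
  T = 326.5 K: K = (2.400, 0.893, 0.230), RR gives ψ = 0.251, H_out = 7.324 kJ/mol
  T = 327.1 K: K = (2.424, 0.902, 0.231), RR gives ψ = 0.264, H_out = 7.736 kJ/mol
Linear interpolation between T = 327.1 (H_out = 7.736) and T = 327.6 (H_out = 8.074) on hF = 7.837 gives T ≈ 327.2 K, at which ψ = 0.27.

T = 327.2 K, V/F = 0.27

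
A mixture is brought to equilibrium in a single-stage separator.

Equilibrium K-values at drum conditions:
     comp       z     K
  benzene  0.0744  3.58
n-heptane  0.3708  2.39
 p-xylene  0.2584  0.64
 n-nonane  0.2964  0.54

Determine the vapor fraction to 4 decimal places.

ψ = 0.7094

Material balance + equilibrium reduce to Σ zᵢ(Kᵢ−1)/(1+ψ(Kᵢ−1)) = 0.
Check two-phase: ΣzᵢKᵢ = 1.4780 > 1 and Σzᵢ/Kᵢ = 1.1286 > 1, so g(0) = 0.4780 > 0 and g(1) = -0.1286 < 0.
Newton–Raphson from ψ = 0.5:
  ψ = 0.5000: g = 0.09739, g' = -0.4994 → ψ = 0.6950
  ψ = 0.6950: g = 0.00639, g' = -0.4439 → ψ = 0.7094
Converged at ψ = 0.7094.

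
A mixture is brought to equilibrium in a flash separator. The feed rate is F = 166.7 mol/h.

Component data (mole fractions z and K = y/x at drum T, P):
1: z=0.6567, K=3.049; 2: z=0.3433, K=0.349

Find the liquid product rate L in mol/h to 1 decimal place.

Material balance + equilibrium reduce to Σ zᵢ(Kᵢ−1)/(1+β(Kᵢ−1)) = 0.
Check two-phase: ΣzᵢKᵢ = 2.1221 > 1 and Σzᵢ/Kᵢ = 1.1990 > 1, so g(0) = 1.1221 > 0 and g(1) = -0.1990 < 0.
Iterate (Newton) starting at β = 0.5:
  β = 0.5000: g = 0.33331, g' = -0.9925 → β = 0.8358
  β = 0.8358: g = 0.00580, g' = -1.0748 → β = 0.8412
Converged at β = 0.8412.
Then V = β·F = 0.8412·166.7 = 140.2 mol/h and L = F − V = 26.5 mol/h.

L = 26.5 mol/h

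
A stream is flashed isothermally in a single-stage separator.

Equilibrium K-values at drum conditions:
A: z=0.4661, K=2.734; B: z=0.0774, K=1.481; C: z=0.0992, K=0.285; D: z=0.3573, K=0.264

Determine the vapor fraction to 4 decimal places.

ψ = 0.4367

Let ψ = V/F and solve Σ zᵢ(Kᵢ−1)/(1+ψ(Kᵢ−1)) = 0.
g(0) = ΣzᵢKᵢ − 1 = 0.5115 and g(1) = 1 − Σzᵢ/Kᵢ = -0.9242, so a root lies in (0, 1).
Newton–Raphson from ψ = 0.5:
  ψ = 0.5000: g = -0.06358, g' = -1.0211 → ψ = 0.4377
  ψ = 0.4377: g = -0.00098, g' = -0.9939 → ψ = 0.4367
Converged at ψ = 0.4367.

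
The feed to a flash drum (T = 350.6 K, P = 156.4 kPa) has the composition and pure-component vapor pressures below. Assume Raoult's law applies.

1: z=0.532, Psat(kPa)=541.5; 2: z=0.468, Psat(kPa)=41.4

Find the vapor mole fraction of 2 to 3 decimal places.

y_2 = 0.204

Raoult's law: Kᵢ = Pᵢˢᵃᵗ/P = Pᵢˢᵃᵗ/156.4.
  K_1 = 541.5/156.4 = 3.46228, K_2 = 41.4/156.4 = 0.26471
Material balance + equilibrium reduce to Σ zᵢ(Kᵢ−1)/(1+V/F(Kᵢ−1)) = 0.
Feasibility: ΣzᵢKᵢ = 1.966, Σzᵢ/Kᵢ = 1.922 — both > 1, two phases present.
Newton–Raphson from V/F = 0.61:
  V/F = 0.610: g = -0.1004, g' = -1.347 → V/F = 0.535
  V/F = 0.535: g = -0.0026, g' = -1.288 → V/F = 0.533
Converged at V/F = 0.533.
Compositions from xᵢ = zᵢ/(1+V/F(Kᵢ−1)), yᵢ = Kᵢxᵢ:
  1: x = 0.230, y = 0.796
  2: x = 0.770, y = 0.204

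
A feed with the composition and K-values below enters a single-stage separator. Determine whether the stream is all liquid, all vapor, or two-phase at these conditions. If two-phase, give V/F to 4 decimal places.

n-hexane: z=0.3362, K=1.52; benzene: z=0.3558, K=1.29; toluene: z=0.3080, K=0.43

two-phase, V/F = 0.4379

ΣzᵢKᵢ = 1.1024; Σzᵢ/Kᵢ = 1.2133.
Both exceed 1, so a two-phase solution exists.
Let ψ = V/F and solve Σ zᵢ(Kᵢ−1)/(1+ψ(Kᵢ−1)) = 0.
Newton–Raphson from ψ = 0.5:
  ψ = 0.5000: g = -0.01667, g' = -0.2758 → ψ = 0.4395
  ψ = 0.4395: g = -0.00043, g' = -0.2619 → ψ = 0.4379
Converged at ψ = 0.4379.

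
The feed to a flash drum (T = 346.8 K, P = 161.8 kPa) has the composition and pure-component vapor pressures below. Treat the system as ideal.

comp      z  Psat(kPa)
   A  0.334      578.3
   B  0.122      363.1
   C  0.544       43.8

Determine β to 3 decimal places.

Raoult's law: Kᵢ = Pᵢˢᵃᵗ/P = Pᵢˢᵃᵗ/161.8.
  K_A = 578.3/161.8 = 3.57417, K_B = 363.1/161.8 = 2.24413, K_C = 43.8/161.8 = 0.27070
Let β = V/F and solve Σ zᵢ(Kᵢ−1)/(1+β(Kᵢ−1)) = 0.
Feasibility: ΣzᵢKᵢ = 1.615, Σzᵢ/Kᵢ = 2.157 — both > 1, two phases present.
Newton iteration, β⁰ = 0.56:
  β = 0.560: g = -0.2290, g' = -1.264 → β = 0.379
  β = 0.379: g = -0.0096, g' = -1.207 → β = 0.371
Converged at β = 0.371.

β = 0.371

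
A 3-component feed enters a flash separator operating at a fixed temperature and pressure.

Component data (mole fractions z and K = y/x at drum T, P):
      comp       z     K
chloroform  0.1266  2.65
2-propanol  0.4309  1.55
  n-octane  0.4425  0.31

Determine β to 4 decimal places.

β = 0.2281

Let β = V/F and solve Σ zᵢ(Kᵢ−1)/(1+β(Kᵢ−1)) = 0.
Feasibility: ΣzᵢKᵢ = 1.1406, Σzᵢ/Kᵢ = 1.7532 — both > 1, two phases present.
Newton iteration, β⁰ = 0.53:
  β = 0.5300: g = -0.18642, g' = -0.6999 → β = 0.2636
  β = 0.2636: g = -0.02067, g' = -0.5816 → β = 0.2281
Converged at β = 0.2281.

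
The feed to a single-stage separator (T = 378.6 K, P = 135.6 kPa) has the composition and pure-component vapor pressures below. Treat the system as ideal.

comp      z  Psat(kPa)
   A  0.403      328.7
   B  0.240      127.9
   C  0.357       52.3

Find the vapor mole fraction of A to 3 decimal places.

Raoult's law: Kᵢ = Pᵢˢᵃᵗ/P = Pᵢˢᵃᵗ/135.6.
  K_A = 328.7/135.6 = 2.42404, K_B = 127.9/135.6 = 0.94322, K_C = 52.3/135.6 = 0.38569
Iterate (Newton) starting at β = 0.5:
  β = 0.500: g = 0.0047, g' = -0.560 → β = 0.508
Converged at β = 0.508.
Compositions from xᵢ = zᵢ/(1+β(Kᵢ−1)), yᵢ = Kᵢxᵢ:
  A: x = 0.234, y = 0.567
  B: x = 0.247, y = 0.233
  C: x = 0.519, y = 0.200

y_A = 0.567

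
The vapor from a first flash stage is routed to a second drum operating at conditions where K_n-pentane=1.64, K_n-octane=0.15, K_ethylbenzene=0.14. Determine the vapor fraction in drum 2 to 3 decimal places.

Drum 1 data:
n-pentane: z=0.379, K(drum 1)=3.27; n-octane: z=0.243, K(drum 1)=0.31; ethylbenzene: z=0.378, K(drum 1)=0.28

Drum 1:
Rachford–Rice: g(ψ₁) = Σ zᵢ(Kᵢ−1)/(1+ψ₁(Kᵢ−1)) = 0.
Check two-phase: ΣzᵢKᵢ = 1.421 > 1 and Σzᵢ/Kᵢ = 2.250 > 1, so g(0) = 0.421 > 0 and g(1) = -1.250 < 0.
Newton–Raphson from ψ₁ = 0.34:
  ψ₁ = 0.340: g = -0.0939, g' = -1.163 → ψ₁ = 0.259
  ψ₁ = 0.259: g = 0.0027, g' = -1.242 → ψ₁ = 0.261
Converged at ψ₁ = 0.261.
Drum-1 compositions:
  n-pentane: x = 0.238, y = 0.778
  n-octane: x = 0.296, y = 0.092
  ethylbenzene: x = 0.466, y = 0.130
Drum-2 feed = drum-1 vapor: z₂ = (0.7777, 0.0919, 0.1304).
Drum 2:
Material balance + equilibrium reduce to Σ zᵢ(Kᵢ−1)/(1+ψ₂(Kᵢ−1)) = 0.
Feasibility: ΣzᵢKᵢ = 1.307, Σzᵢ/Kᵢ = 2.018 — both > 1, two phases present.
Newton–Raphson from ψ₂ = 0.69:
  ψ₂ = 0.690: g = -0.1195, g' = -1.125 → ψ₂ = 0.584
  ψ₂ = 0.584: g = -0.0179, g' = -0.819 → ψ₂ = 0.562
  ψ₂ = 0.562: g = -0.0005, g' = -0.777 → ψ₂ = 0.561
Converged at ψ₂ = 0.561.
  n-pentane: x = 0.572, y = 0.938
  n-octane: x = 0.176, y = 0.026
  ethylbenzene: x = 0.252, y = 0.035

V/F (drum 2) = 0.561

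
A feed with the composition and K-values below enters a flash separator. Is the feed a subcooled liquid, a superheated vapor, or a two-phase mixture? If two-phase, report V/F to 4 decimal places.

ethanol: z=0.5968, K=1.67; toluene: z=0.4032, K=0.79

ΣzᵢKᵢ = 1.3152; Σzᵢ/Kᵢ = 0.8677.
Since Σzᵢ/Kᵢ < 1 the mixture is above its dew point — single vapor phase.

superheated vapor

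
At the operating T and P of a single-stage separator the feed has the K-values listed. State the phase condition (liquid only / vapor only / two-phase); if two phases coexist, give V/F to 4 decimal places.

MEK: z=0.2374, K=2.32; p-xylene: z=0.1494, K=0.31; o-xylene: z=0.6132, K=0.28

ΣzᵢKᵢ = 0.7688; Σzᵢ/Kᵢ = 2.7743.
Since ΣzᵢKᵢ < 1 the mixture is below its bubble point — single liquid phase.

liquid only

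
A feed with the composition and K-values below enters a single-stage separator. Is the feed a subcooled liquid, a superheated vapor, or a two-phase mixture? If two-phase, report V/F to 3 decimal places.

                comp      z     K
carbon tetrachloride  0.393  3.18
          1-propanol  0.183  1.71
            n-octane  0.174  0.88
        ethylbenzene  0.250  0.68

ΣzᵢKᵢ = 1.886; Σzᵢ/Kᵢ = 0.796.
Since Σzᵢ/Kᵢ < 1 the mixture is above its dew point — single vapor phase.

superheated vapor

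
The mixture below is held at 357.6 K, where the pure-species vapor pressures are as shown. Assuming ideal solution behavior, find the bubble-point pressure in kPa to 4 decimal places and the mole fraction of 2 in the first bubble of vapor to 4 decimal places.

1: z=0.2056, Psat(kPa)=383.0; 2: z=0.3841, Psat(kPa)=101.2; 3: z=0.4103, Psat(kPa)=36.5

Pbub = 132.5917 kPa, y_2 = 0.2932

At the bubble point ψ → 0, so ΣzᵢKᵢ = 1 with Kᵢ = Pᵢˢᵃᵗ/P ⇒ P = ΣzᵢPᵢˢᵃᵗ.
P = 0.2056·383.0 + 0.3841·101.2 + 0.4103·36.5 = 132.5917 kPa
yᵢ = zᵢPᵢˢᵃᵗ/P ⇒ y_2 = 0.3841·101.2/132.5917 = 0.2932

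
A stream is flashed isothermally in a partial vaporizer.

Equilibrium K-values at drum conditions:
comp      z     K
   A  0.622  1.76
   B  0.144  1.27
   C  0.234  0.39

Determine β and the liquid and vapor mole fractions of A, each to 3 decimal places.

Newton–Raphson from β = 0.48:
  β = 0.480: g = 0.1789, g' = -0.375 → β = 0.957
  β = 0.957: g = -0.0383, g' = -0.630 → β = 0.896
  β = 0.896: g = -0.0023, g' = -0.557 → β = 0.892
Converged at β = 0.892.
Compositions from xᵢ = zᵢ/(1+β(Kᵢ−1)), yᵢ = Kᵢxᵢ:
  A: x = 0.371, y = 0.652
  B: x = 0.116, y = 0.147
  C: x = 0.513, y = 0.200

β = 0.892, x_A = 0.371, y_A = 0.652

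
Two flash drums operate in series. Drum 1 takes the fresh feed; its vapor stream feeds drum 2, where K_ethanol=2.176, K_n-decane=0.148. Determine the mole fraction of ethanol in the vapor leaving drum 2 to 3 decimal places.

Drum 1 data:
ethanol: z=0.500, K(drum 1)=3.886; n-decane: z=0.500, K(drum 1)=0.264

Drum 1:
Material balance + equilibrium reduce to Σ zᵢ(Kᵢ−1)/(1+ψ₁(Kᵢ−1)) = 0.
Feasibility: ΣzᵢKᵢ = 2.075, Σzᵢ/Kᵢ = 2.023 — both > 1, two phases present.
Binary case is linear: z₁(K₁−1)(1+ψ₁(K₂−1)) + z₂(K₂−1)(1+ψ₁(K₁−1)) = 0
⇒ ψ₁ = [z₁(K₁−1)+z₂(K₂−1)] / [−(K₁−1)(K₂−1)] = 1.0750/2.1241 = 0.506
Drum-1 compositions:
  ethanol: x = 0.203, y = 0.790
  n-decane: x = 0.797, y = 0.210
Drum-2 feed = drum-1 vapor: z₂ = (0.7896, 0.2104).
Drum 2:
Rachford–Rice: g(ψ₂) = Σ zᵢ(Kᵢ−1)/(1+ψ₂(Kᵢ−1)) = 0.
Check two-phase: ΣzᵢKᵢ = 1.749 > 1 and Σzᵢ/Kᵢ = 1.784 > 1, so g(0) = 0.749 > 0 and g(1) = -0.784 < 0.
Binary case is linear: z₁(K₁−1)(1+ψ₂(K₂−1)) + z₂(K₂−1)(1+ψ₂(K₁−1)) = 0
⇒ ψ₂ = [z₁(K₁−1)+z₂(K₂−1)] / [−(K₁−1)(K₂−1)] = 0.7494/1.0020 = 0.748
  ethanol: x = 0.420, y = 0.914
  n-decane: x = 0.580, y = 0.086

y_ethanol (drum 2) = 0.914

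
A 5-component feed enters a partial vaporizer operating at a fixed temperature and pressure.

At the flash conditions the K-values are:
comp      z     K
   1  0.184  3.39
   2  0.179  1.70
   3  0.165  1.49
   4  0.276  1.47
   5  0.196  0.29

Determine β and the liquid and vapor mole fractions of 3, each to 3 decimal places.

β = 0.876, x_3 = 0.115, y_3 = 0.172

Iterate (Newton) starting at β = 0.5:
  β = 0.500: g = 0.2474, g' = -0.569 → β = 0.935
  β = 0.935: g = -0.0563, g' = -1.053 → β = 0.881
  β = 0.881: g = -0.0044, g' = -0.897 → β = 0.876
Converged at β = 0.876.
Compositions from xᵢ = zᵢ/(1+β(Kᵢ−1)), yᵢ = Kᵢxᵢ:
  1: x = 0.059, y = 0.202
  2: x = 0.111, y = 0.189
  3: x = 0.115, y = 0.172
  4: x = 0.195, y = 0.287
  5: x = 0.519, y = 0.150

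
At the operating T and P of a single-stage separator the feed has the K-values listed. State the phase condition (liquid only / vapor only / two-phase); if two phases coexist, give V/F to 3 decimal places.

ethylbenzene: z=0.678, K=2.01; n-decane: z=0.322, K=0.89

ΣzᵢKᵢ = 1.649; Σzᵢ/Kᵢ = 0.699.
Since Σzᵢ/Kᵢ < 1 the mixture is above its dew point — single vapor phase.

vapor only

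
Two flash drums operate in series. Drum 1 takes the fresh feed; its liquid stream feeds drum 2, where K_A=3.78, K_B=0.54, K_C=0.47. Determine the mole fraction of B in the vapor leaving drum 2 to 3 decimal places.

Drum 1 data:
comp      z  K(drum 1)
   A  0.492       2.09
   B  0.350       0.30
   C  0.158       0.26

Drum 1:
Newton iteration, ψ₁⁰ = 0.5:
  ψ₁ = 0.500: g = -0.2154, g' = -0.869 → ψ₁ = 0.252
  ψ₁ = 0.252: g = -0.0205, g' = -0.743 → ψ₁ = 0.224
Converged at ψ₁ = 0.224.
Drum-1 compositions:
  A: x = 0.395, y = 0.826
  B: x = 0.415, y = 0.125
  C: x = 0.189, y = 0.049
Drum-2 feed = drum-1 liquid: z₂ = (0.3953, 0.4152, 0.1895).
Drum 2:
Newton iteration, ψ₂⁰ = 0.5:
  ψ₂ = 0.500: g = 0.0751, g' = -0.782 → ψ₂ = 0.596
  ψ₂ = 0.596: g = 0.0036, g' = -0.713 → ψ₂ = 0.601
Converged at ψ₂ = 0.601.
  A: x = 0.148, y = 0.559
  B: x = 0.574, y = 0.310
  C: x = 0.278, y = 0.131

y_B (drum 2) = 0.310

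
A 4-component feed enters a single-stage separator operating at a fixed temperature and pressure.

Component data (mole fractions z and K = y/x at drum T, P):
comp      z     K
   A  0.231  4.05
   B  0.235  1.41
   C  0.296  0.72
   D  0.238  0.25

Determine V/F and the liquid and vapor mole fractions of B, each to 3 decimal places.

Material balance + equilibrium reduce to Σ zᵢ(Kᵢ−1)/(1+V/F(Kᵢ−1)) = 0.
Feasibility: ΣzᵢKᵢ = 1.540, Σzᵢ/Kᵢ = 1.587 — both > 1, two phases present.
Iterate (Newton) starting at V/F = 0.5:
  V/F = 0.500: g = -0.0230, g' = -0.738 → V/F = 0.469
Converged at V/F = 0.469.
Compositions from xᵢ = zᵢ/(1+V/F(Kᵢ−1)), yᵢ = Kᵢxᵢ:
  A: x = 0.095, y = 0.385
  B: x = 0.197, y = 0.278
  C: x = 0.341, y = 0.245
  D: x = 0.367, y = 0.092

V/F = 0.469, x_B = 0.197, y_B = 0.278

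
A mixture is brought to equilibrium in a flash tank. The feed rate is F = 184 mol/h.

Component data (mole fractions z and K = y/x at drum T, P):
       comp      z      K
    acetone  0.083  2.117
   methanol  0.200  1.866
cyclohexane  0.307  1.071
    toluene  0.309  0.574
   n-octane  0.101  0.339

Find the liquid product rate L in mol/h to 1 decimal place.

L = 132.5 mol/h

Rachford–Rice: g(ψ) = Σ zᵢ(Kᵢ−1)/(1+ψ(Kᵢ−1)) = 0.
Check two-phase: ΣzᵢKᵢ = 1.089 > 1 and Σzᵢ/Kᵢ = 1.269 > 1, so g(0) = 0.089 > 0 and g(1) = -0.269 < 0.
Newton–Raphson from ψ = 0.54:
  ψ = 0.540: g = -0.0779, g' = -0.313 → ψ = 0.291
  ψ = 0.291: g = -0.0032, g' = -0.297 → ψ = 0.280
Converged at ψ = 0.280.
Then V = ψ·F = 0.2800·184 = 51.5 mol/h and L = F − V = 132.5 mol/h.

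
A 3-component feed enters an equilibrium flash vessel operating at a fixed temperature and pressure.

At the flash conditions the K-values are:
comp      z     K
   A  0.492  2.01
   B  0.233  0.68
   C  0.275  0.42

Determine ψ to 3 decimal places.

ψ = 0.538

Material balance + equilibrium reduce to Σ zᵢ(Kᵢ−1)/(1+ψ(Kᵢ−1)) = 0.
Check two-phase: ΣzᵢKᵢ = 1.263 > 1 and Σzᵢ/Kᵢ = 1.242 > 1, so g(0) = 0.263 > 0 and g(1) = -0.242 < 0.
Newton–Raphson from ψ = 0.5:
  ψ = 0.500: g = 0.0168, g' = -0.439 → ψ = 0.538
Converged at ψ = 0.538.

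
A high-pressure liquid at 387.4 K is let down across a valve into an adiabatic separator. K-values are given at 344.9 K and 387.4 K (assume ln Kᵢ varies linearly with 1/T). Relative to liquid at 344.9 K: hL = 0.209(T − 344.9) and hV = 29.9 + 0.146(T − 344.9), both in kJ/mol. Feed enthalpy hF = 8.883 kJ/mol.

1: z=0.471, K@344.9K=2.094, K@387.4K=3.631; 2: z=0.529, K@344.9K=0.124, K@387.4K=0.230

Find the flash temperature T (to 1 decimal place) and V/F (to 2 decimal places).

Adiabatic flash: solve Rachford–Rice at each trial T, then check hF = ψ·hV(T) + (1−ψ)·hL(T).
  T = 344.9 K: K = (2.094, 0.124), RR gives ψ = 0.054, H_out = 1.618 kJ/mol
  T = 387.4 K: K = (3.631, 0.230), RR gives ψ = 0.411, H_out = 20.061 kJ/mol
  T = 366.1 K: K = (2.800, 0.172), RR gives ψ = 0.275, H_out = 12.281 kJ/mol
  T = 355.5 K: K = (2.432, 0.147), RR gives ψ = 0.183, H_out = 7.551 kJ/mol
  T = 360.8 K: K = (2.612, 0.159), RR gives ψ = 0.232, H_out = 10.024 kJ/mol
  T = 358.1 K: K = (2.519, 0.153), RR gives ψ = 0.208, H_out = 8.795 kJ/mol
  T = 359.5 K: K = (2.567, 0.156), RR gives ψ = 0.220, H_out = 9.440 kJ/mol
Linear interpolation between T = 358.1 (H_out = 8.795) and T = 359.5 (H_out = 9.440) on hF = 8.883 gives T ≈ 358.3 K, at which ψ = 0.21.

T = 358.3 K, V/F = 0.21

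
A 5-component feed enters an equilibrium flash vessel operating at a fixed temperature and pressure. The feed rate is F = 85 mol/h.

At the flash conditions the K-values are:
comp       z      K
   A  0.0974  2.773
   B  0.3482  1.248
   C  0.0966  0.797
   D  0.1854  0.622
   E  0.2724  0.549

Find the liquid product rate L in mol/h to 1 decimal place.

Let ψ = V/F and solve Σ zᵢ(Kᵢ−1)/(1+ψ(Kᵢ−1)) = 0.
Feasibility: ΣzᵢKᵢ = 1.0465, Σzᵢ/Kᵢ = 1.2296 — both > 1, two phases present.
Iterate (Newton) starting at ψ = 0.5:
  ψ = 0.5000: g = -0.09849, g' = -0.2406 → ψ = 0.0906
  ψ = 0.0906: g = 0.01263, g' = -0.3406 → ψ = 0.1276
  ψ = 0.1276: g = 0.00040, g' = -0.3195 → ψ = 0.1289
Converged at ψ = 0.1289.
Then V = ψ·F = 0.1289·85 = 11.0 mol/h and L = F − V = 74.0 mol/h.

L = 74.0 mol/h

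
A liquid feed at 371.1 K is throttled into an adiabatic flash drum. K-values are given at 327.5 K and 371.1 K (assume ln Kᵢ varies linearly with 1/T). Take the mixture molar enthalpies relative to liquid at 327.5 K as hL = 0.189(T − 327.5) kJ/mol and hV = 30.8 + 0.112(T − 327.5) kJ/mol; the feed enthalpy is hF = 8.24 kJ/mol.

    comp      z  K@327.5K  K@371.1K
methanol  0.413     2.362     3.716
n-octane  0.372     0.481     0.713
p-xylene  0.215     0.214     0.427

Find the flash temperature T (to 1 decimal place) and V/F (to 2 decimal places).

Adiabatic flash: solve Rachford–Rice at each trial T, then check hF = ψ·hV(T) + (1−ψ)·hL(T).
  T = 327.5 K: K = (2.362, 0.481, 0.214), RR gives ψ = 0.234, H_out = 7.196 kJ/mol
  T = 371.1 K: K = (3.716, 0.713, 0.427), RR gives ψ = 0.779, H_out = 29.618 kJ/mol
  T = 349.3 K: K = (3.005, 0.593, 0.309), RR gives ψ = 0.495, H_out = 18.537 kJ/mol
  T = 338.4 K: K = (2.674, 0.536, 0.259), RR gives ψ = 0.369, H_out = 13.102 kJ/mol
  T = 332.9 K: K = (2.514, 0.508, 0.235), RR gives ψ = 0.303, H_out = 10.213 kJ/mol
  T = 330.2 K: K = (2.438, 0.494, 0.225), RR gives ψ = 0.269, H_out = 8.731 kJ/mol
  T = 328.9 K: K = (2.401, 0.488, 0.219), RR gives ψ = 0.252, H_out = 8.000 kJ/mol
Linear interpolation between T = 328.9 (H_out = 8.000) and T = 330.2 (H_out = 8.731) on hF = 8.24 gives T ≈ 329.3 K, at which ψ = 0.26.

T = 329.3 K, V/F = 0.26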